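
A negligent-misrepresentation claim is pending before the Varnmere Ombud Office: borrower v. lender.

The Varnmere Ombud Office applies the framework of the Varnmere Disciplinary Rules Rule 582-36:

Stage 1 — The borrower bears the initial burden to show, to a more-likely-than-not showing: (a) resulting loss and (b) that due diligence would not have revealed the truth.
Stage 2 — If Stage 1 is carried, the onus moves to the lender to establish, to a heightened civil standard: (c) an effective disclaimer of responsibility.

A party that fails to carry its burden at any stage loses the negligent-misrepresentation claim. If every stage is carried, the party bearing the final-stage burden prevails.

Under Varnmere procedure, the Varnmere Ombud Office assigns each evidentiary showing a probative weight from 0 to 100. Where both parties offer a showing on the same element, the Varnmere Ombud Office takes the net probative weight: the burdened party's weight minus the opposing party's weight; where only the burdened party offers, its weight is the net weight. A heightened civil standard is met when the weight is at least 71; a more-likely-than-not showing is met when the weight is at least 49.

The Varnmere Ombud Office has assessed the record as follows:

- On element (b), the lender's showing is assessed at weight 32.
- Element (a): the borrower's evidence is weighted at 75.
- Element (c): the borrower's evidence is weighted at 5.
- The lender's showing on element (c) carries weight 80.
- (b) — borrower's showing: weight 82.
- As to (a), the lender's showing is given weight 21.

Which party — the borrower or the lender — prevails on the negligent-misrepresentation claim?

At Stage 1 the borrower must meet a more-likely-than-not showing (weight is at least 49): on (a) the weight is 75 less the opposing 21 gives net 54, ≥ 49, so (a) meets the standard; on (b) the weight is 82 less the opposing 32 gives net 50, ≥ 49, so (b) meets the standard.
  The borrower carries Stage 1; the lender now bears the burden.
At Stage 2 the lender must meet a heightened civil standard (weight is at least 71): on (c) the weight is 80 less the opposing 5 gives net 75, ≥ 71, so (c) meets the standard.
  All elements met at the final stage.
Every stage carried; the lender prevails.

lender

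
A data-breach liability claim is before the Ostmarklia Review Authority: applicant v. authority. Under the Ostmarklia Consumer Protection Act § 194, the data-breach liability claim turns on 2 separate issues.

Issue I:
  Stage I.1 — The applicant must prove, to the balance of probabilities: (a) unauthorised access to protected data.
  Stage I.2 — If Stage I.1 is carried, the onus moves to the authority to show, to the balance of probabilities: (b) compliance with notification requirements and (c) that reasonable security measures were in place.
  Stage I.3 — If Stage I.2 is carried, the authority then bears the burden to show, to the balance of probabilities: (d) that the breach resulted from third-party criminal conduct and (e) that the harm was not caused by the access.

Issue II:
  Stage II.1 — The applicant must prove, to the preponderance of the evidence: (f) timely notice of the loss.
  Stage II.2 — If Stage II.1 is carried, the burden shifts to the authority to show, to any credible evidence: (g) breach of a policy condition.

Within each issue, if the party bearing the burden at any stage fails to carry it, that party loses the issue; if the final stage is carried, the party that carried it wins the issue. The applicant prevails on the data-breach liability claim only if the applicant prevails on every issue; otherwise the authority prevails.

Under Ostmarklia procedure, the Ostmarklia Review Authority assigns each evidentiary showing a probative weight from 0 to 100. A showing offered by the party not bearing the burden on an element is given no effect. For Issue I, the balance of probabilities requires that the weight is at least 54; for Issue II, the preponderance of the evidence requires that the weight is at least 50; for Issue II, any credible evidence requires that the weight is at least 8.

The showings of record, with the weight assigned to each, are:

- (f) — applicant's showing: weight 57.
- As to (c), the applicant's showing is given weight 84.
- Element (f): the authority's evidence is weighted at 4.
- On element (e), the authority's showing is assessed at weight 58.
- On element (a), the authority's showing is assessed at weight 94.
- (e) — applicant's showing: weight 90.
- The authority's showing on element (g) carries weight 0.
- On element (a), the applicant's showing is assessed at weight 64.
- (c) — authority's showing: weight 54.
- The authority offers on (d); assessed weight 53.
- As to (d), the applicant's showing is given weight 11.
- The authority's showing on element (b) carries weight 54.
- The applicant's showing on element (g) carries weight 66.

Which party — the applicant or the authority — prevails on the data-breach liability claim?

applicant

— Issue I —
Stage I.1 — burden on applicant; standard: the balance of probabilities (weight is at least 54).
    (a): 64 (authority's 94 disregarded) ≥ 54 [met]
  All elements met. The burden passes to the authority.
Stage I.2 — burden on authority; standard: the balance of probabilities (weight is at least 54).
    (b): 54 ≥ 54 [met]
    (c): 54 (applicant's 84 disregarded) ≥ 54 [met]
  Stage I.2 carried; the burden remains with the authority.
Stage I.3 — burden on authority; standard: the balance of probabilities (weight is at least 54).
    (d): 53 (applicant's 11 disregarded) < 54 [not met]
    (e): 58 (applicant's 90 disregarded) ≥ 54 [met]
  Stage I.3 not carried; the authority fails its burden.
So the applicant prevails on this issue.
— Issue II —
Stage II.1 — burden on applicant; standard: the preponderance of the evidence (weight is at least 50).
    (f): 57 (authority's 4 disregarded) ≥ 50 [met]
  All elements met. The burden passes to the authority.
Stage II.2 — burden on authority; standard: any credible evidence (weight is at least 8).
    (g): 0 (applicant's 66 disregarded) < 8 [not met]
  Not every element is met, so the authority fails to carry Stage II.2.
The applicant prevails on this issue.
Per-issue: Issue I → applicant; Issue II → applicant. The applicant must prevail on every issue; overall, the applicant prevails.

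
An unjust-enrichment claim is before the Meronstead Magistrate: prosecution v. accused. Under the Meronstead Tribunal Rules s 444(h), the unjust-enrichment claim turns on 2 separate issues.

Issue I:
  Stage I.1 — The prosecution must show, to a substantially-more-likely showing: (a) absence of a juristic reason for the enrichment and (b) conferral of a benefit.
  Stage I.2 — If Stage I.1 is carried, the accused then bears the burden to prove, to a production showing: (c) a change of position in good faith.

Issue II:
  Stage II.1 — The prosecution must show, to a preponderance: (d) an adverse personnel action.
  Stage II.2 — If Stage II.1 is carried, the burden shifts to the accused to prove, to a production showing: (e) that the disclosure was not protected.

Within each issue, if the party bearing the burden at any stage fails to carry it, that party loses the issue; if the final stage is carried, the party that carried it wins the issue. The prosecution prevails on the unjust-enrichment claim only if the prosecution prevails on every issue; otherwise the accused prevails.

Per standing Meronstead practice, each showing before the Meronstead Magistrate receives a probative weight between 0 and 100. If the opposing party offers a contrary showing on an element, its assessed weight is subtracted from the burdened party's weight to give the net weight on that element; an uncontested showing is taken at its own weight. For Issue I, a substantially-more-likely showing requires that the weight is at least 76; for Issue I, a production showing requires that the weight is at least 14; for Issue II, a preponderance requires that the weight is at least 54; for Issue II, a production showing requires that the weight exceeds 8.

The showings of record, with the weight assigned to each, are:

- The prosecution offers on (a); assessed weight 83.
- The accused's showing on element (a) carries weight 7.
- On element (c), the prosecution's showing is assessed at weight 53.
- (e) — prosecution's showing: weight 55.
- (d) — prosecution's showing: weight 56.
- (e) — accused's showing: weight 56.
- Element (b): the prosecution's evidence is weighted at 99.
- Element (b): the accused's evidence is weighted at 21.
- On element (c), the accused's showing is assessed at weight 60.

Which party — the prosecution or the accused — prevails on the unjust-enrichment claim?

— Issue I —
Stage I.1 — burden on prosecution; standard: a substantially-more-likely showing (weight is at least 76).
    (a): 83 − 7 = 76 ≥ 76 [met]
    (b): 99 − 21 = 78 ≥ 76 [met]
  Stage I.1 is satisfied; the onus moves to the accused.
Stage I.2 — burden on accused; standard: a production showing (weight is at least 14).
    (c): 60 − 53 = 7 < 14 [not met]
  Not every element is met, so the accused fails to carry Stage I.2.
So the prosecution prevails on this issue.
— Issue II —
Stage II.1 — burden on prosecution; standard: a preponderance (weight is at least 54).
    (d): 56 ≥ 54 [met]
  Stage II.1 carried; the burden shifts to the accused.
Stage II.2 — burden on accused; standard: a production showing (weight exceeds 8).
    (e): 56 − 55 = 1 ≤ 8 [not met]
  Not every element is met, so the accused fails to carry Stage II.2.
The prosecution prevails on this issue.
Per-issue: Issue I → prosecution; Issue II → prosecution. The prosecution must prevail on every issue; overall, the prosecution prevails.

prosecution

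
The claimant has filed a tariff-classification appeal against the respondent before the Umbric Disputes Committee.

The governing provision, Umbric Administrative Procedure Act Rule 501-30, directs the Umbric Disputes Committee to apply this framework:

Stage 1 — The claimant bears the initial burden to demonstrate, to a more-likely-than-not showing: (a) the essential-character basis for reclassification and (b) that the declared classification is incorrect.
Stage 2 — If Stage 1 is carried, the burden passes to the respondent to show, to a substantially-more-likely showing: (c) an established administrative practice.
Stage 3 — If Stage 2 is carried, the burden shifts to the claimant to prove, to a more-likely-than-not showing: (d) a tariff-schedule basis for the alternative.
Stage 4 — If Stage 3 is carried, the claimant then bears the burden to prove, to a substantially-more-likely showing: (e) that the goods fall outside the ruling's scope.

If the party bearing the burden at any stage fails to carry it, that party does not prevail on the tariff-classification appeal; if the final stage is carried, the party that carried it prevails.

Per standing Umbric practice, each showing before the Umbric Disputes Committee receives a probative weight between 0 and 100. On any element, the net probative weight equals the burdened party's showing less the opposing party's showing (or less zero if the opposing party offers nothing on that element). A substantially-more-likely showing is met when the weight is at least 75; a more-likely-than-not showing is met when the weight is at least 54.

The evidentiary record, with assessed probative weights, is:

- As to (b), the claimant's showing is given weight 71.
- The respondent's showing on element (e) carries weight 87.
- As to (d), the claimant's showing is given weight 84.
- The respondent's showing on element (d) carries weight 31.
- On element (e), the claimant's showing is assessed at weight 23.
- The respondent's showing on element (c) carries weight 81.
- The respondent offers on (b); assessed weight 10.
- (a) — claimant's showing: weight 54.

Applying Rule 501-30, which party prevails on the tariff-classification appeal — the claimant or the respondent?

At Stage 1 the claimant must meet a more-likely-than-not showing (weight is at least 54): on (a) the weight is 54, which does reach 54, so (a) meets the standard; on (b) the weight is 71 less the opposing 10 gives net 61, ≥ 54, so (b) meets the standard.
  All elements met. The burden passes to the respondent.
At Stage 2 the respondent must meet a substantially-more-likely showing (weight is at least 75): on (c) the weight is 81, ≥ 75, so (c) meets the standard.
  The respondent carries Stage 2; the claimant now bears the burden.
At Stage 3 the claimant must meet a more-likely-than-not showing (weight is at least 54): on (d) the weight is 84 less the opposing 31 gives net 53, which does not reach 54, so (d) does not meet the standard.
  Stage 3 not carried; the claimant fails its burden.
The respondent prevails.

respondent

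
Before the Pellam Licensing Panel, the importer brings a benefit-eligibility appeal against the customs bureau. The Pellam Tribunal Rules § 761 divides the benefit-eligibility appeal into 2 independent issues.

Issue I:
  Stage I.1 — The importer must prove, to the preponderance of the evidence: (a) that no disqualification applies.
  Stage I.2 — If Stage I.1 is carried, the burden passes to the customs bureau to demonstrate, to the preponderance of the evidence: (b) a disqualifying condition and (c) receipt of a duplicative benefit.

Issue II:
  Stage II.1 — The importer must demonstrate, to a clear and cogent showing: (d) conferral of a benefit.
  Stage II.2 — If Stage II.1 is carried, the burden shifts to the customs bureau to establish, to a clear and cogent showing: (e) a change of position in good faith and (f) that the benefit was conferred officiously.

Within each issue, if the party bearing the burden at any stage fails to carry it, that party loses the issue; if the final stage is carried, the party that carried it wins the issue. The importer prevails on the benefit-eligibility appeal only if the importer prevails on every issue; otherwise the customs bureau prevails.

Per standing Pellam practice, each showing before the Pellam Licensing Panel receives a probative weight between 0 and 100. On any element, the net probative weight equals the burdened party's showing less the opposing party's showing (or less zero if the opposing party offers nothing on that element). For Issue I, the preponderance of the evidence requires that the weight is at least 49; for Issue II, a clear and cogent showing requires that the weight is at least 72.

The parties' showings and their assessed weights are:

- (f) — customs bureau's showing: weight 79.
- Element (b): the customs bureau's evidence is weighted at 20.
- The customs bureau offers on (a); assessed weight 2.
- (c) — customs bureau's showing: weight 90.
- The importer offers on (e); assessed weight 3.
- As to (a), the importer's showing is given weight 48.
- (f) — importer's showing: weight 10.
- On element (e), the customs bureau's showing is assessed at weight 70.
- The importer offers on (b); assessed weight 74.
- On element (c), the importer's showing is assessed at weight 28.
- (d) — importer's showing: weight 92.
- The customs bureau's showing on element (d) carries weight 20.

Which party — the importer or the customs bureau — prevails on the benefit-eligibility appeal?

— Issue I —
At Stage I.1 the importer must meet the preponderance of the evidence (weight is at least 49): on (a) the weight is 48 less the opposing 2 gives net 46, < 49, so (a) does not meet the standard.
  The importer does not carry Stage I.1.
The analysis ends at Stage I.1; the customs bureau prevails on this issue.
— Issue II —
Stage II.1 (importer, a clear and cogent showing, weight is at least 72): (d) net 92−20=72 ≥ 72 — meets.
  Stage II.1 is satisfied; the onus moves to the customs bureau.
Stage II.2 (customs bureau, a clear and cogent showing, weight is at least 72): (e) net 70−3=67 < 72 — fails; (f) net 79−10=69 < 72 — fails.
  Stage II.2 not carried; the customs bureau fails its burden.
The analysis ends at Stage II.2; the importer prevails on this issue.
Per-issue: Issue I → customs bureau; Issue II → importer. The importer must prevail on every issue; overall, the customs bureau prevails.

customs bureau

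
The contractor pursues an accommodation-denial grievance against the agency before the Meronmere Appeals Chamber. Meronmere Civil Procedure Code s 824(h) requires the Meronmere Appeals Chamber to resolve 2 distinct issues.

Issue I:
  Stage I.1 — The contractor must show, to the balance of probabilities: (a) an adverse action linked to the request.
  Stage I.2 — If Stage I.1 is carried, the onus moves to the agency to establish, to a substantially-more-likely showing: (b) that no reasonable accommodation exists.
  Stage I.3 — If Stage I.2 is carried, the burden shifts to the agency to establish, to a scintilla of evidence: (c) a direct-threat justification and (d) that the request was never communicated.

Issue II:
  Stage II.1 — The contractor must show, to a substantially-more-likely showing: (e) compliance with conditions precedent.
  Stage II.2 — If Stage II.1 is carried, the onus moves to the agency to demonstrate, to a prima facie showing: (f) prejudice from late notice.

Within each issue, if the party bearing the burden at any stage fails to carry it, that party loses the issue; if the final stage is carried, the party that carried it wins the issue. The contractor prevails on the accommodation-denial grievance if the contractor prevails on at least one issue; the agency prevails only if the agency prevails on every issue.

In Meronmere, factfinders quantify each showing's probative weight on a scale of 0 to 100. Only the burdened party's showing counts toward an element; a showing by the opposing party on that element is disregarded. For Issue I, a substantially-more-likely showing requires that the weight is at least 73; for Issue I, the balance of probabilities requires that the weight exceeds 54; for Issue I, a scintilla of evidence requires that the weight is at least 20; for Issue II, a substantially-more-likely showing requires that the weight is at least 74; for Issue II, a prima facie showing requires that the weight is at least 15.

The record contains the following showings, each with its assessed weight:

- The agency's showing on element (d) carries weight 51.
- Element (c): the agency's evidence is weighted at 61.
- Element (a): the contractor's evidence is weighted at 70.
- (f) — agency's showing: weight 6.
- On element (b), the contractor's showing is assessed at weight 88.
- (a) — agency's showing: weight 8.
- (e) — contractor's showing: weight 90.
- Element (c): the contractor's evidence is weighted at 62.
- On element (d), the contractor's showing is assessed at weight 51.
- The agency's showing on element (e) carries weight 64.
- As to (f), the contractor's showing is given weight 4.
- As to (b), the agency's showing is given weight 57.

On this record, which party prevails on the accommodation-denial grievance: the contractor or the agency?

— Issue I —
At Stage I.1 the contractor must meet the balance of probabilities (weight exceeds 54): on (a) the weight is 70 (the agency's 8 is given no effect), > 54, so (a) meets the standard.
  The contractor carries Stage I.1; the agency now bears the burden.
At Stage I.2 the agency must meet a substantially-more-likely showing (weight is at least 73): on (b) the weight is 57 (the contractor's 88 is given no effect), which does not reach 73, so (b) does not meet the standard.
  Not every element is met, so the agency fails to carry Stage I.2.
So the contractor prevails on this issue.
— Issue II —
Stage II.1 — burden on contractor; standard: a substantially-more-likely showing (weight is at least 74).
    (e): 90 (agency's 64 disregarded) ≥ 74 [met]
  Stage II.1 is satisfied; the onus moves to the agency.
Stage II.2 — burden on agency; standard: a prima facie showing (weight is at least 15).
    (f): 6 (contractor's 4 disregarded) < 15 [not met]
  Stage II.2 not carried; the agency fails its burden.
The analysis ends at Stage II.2; the contractor prevails on this issue.
Per-issue: Issue I → contractor; Issue II → contractor. The contractor must prevail on at least one issue; overall, the contractor prevails.

contractor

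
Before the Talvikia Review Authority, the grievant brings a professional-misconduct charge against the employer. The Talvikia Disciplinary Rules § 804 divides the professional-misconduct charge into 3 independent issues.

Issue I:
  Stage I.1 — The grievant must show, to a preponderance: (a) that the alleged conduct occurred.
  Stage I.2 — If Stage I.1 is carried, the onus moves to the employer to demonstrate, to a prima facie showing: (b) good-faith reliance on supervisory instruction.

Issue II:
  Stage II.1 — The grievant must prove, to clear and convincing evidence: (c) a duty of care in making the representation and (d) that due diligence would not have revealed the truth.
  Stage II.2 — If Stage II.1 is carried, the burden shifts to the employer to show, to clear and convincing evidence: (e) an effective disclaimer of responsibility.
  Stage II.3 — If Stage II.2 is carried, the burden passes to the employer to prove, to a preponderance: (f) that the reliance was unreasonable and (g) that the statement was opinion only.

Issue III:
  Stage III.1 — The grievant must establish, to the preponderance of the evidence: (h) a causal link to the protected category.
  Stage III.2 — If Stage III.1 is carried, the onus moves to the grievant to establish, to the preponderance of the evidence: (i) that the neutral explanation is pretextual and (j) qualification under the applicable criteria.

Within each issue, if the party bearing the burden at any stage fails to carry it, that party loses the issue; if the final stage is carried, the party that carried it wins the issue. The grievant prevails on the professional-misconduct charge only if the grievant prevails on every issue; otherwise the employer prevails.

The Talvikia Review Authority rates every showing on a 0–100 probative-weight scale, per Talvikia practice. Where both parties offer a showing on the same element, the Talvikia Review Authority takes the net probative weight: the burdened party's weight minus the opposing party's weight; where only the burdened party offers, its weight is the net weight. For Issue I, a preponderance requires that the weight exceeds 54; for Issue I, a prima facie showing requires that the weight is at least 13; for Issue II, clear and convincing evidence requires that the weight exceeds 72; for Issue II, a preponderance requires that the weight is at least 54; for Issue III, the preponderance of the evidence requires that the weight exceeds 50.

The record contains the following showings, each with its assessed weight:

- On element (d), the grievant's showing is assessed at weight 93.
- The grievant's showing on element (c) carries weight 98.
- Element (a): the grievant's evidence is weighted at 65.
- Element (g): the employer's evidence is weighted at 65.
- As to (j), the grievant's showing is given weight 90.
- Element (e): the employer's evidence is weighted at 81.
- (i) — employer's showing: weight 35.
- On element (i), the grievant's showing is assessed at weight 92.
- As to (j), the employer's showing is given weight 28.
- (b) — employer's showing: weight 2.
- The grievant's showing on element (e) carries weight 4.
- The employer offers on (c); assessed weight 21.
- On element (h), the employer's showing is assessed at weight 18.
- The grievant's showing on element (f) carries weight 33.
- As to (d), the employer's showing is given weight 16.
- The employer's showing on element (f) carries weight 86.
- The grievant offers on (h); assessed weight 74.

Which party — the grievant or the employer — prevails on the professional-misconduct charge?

— Issue I —
Stage I.1 (grievant, a preponderance, weight exceeds 54): (a) 65 > 54 — meets.
  Stage I.1 is satisfied; the onus moves to the employer.
Stage I.2 (employer, a prima facie showing, weight is at least 13): (b) 2 < 13 — fails.
  Stage I.2 not carried; the employer fails its burden.
So the grievant prevails on this issue.
— Issue II —
Stage II.1 — burden on grievant; standard: clear and convincing evidence (weight exceeds 72).
    (c): 98 − 21 = 77 > 72 [met]
    (d): 93 − 16 = 77 > 72 [met]
  The grievant carries Stage II.1; the employer now bears the burden.
Stage II.2 — burden on employer; standard: clear and convincing evidence (weight exceeds 72).
    (e): 81 − 4 = 77 > 72 [met]
  Stage II.2 carried; the burden remains with the employer.
Stage II.3 — burden on employer; standard: a preponderance (weight is at least 54).
    (f): 86 − 33 = 53 < 54 [not met]
    (g): 65 ≥ 54 [met]
  Not every element is met, so the employer fails to carry Stage II.3.
The grievant prevails on this issue.
— Issue III —
Stage III.1 — burden on grievant; standard: the preponderance of the evidence (weight exceeds 50).
    (h): 74 − 18 = 56 > 50 [met]
  Stage III.1 carried; the burden remains with the grievant.
Stage III.2 — burden on grievant; standard: the preponderance of the evidence (weight exceeds 50).
    (i): 92 − 35 = 57 > 50 [met]
    (j): 90 − 28 = 62 > 50 [met]
  All elements met at the final stage.
Every stage carried; the grievant prevails on this issue.
Per-issue: Issue I → grievant; Issue II → grievant; Issue III → grievant. The grievant must prevail on every issue; overall, the grievant prevails.

grievant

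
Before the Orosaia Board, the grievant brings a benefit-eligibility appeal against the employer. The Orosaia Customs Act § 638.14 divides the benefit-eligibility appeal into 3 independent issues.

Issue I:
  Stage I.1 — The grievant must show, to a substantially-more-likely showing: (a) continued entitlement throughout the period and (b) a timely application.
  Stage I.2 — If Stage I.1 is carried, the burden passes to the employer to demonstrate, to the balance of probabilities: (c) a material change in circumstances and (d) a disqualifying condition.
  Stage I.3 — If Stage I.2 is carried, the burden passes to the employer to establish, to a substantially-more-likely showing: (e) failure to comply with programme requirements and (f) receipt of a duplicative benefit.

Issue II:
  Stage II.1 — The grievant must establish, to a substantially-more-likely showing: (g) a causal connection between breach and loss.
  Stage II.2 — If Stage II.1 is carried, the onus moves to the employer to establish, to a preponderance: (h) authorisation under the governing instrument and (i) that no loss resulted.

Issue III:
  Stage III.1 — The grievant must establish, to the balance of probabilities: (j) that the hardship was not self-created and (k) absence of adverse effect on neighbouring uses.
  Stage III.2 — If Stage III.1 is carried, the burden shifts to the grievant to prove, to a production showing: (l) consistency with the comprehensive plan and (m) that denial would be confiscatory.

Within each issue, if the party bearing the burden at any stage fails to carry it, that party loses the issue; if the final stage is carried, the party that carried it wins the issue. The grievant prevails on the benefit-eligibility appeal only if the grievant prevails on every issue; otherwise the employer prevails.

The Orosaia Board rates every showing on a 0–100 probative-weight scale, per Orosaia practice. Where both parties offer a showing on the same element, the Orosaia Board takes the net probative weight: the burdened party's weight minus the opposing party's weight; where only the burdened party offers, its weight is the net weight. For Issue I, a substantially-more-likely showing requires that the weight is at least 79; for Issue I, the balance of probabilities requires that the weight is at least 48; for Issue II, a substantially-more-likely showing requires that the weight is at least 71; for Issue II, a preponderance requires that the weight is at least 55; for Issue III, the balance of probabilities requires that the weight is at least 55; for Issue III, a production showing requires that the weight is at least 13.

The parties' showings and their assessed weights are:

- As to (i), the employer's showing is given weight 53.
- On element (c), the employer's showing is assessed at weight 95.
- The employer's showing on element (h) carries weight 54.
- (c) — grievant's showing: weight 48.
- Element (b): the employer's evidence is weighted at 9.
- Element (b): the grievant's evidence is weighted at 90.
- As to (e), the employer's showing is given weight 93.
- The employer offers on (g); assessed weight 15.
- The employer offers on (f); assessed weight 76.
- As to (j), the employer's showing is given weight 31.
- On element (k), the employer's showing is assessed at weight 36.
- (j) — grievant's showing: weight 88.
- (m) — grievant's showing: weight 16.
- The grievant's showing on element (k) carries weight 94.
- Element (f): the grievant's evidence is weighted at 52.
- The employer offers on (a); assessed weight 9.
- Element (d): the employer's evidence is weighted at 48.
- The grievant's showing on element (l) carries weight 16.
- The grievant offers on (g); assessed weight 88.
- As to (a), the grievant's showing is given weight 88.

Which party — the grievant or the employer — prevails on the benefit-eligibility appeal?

grievant

— Issue I —
Stage I.1 (grievant, a substantially-more-likely showing, weight is at least 79): (a) net 88−9=79 ≥ 79 — meets; (b) net 90−9=81 ≥ 79 — meets.
  Stage I.1 is satisfied; the onus moves to the employer.
Stage I.2 (employer, the balance of probabilities, weight is at least 48): (c) net 95−48=47 < 48 — fails; (d) 48 ≥ 48 — meets.
  Stage I.2 not carried; the employer fails its burden.
The analysis ends at Stage I.2; the grievant prevails on this issue.
— Issue II —
Stage II.1 (grievant, a substantially-more-likely showing, weight is at least 71): (g) net 88−15=73 ≥ 71 — meets.
  Stage II.1 is satisfied; the onus moves to the employer.
Stage II.2 (employer, a preponderance, weight is at least 55): (h) 54 < 55 — fails; (i) 53 < 55 — fails.
  Not every element is met, so the employer fails to carry Stage II.2.
So the grievant prevails on this issue.
— Issue III —
At Stage III.1 the grievant must meet the balance of probabilities (weight is at least 55): on (j) the weight is 88 less the opposing 31 gives net 57, which does reach 55, so (j) meets the standard; on (k) the weight is 94 less the opposing 36 gives net 58, ≥ 55, so (k) meets the standard.
  Stage III.1 is satisfied; the grievant continues to bear the burden.
At Stage III.2 the grievant must meet a production showing (weight is at least 13): on (l) the weight is 16, ≥ 13, so (l) meets the standard; on (m) the weight is 16, which does reach 13, so (m) meets the standard.
  All elements met at the final stage.
With every stage satisfied, the grievant prevails on this issue.
Per-issue: Issue I → grievant; Issue II → grievant; Issue III → grievant. The grievant must prevail on every issue; overall, the grievant prevails.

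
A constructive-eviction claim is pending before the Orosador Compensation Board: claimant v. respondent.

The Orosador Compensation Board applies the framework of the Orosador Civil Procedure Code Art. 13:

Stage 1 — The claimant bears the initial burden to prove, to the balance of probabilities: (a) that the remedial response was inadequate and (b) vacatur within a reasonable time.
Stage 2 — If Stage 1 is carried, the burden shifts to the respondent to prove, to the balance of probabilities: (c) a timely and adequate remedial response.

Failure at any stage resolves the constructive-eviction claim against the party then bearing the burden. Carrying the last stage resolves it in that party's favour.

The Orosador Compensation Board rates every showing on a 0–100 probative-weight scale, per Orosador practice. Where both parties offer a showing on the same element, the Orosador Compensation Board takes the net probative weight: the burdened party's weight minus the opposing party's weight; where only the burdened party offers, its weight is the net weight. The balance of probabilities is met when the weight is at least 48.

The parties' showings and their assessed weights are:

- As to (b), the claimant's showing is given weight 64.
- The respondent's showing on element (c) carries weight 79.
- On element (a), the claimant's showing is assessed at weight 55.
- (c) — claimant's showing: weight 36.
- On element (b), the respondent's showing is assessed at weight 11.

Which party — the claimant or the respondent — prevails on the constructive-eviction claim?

At Stage 1 the claimant must meet the balance of probabilities (weight is at least 48): on (a) the weight is 55, ≥ 48, so (a) meets the standard; on (b) the weight is 64 less the opposing 11 gives net 53, which does reach 48, so (b) meets the standard.
  Stage 1 is satisfied; the onus moves to the respondent.
At Stage 2 the respondent must meet the balance of probabilities (weight is at least 48): on (c) the weight is 79 less the opposing 36 gives net 43, which does not reach 48, so (c) does not meet the standard.
  Not every element is met, so the respondent fails to carry Stage 2.
The claimant prevails.

claimant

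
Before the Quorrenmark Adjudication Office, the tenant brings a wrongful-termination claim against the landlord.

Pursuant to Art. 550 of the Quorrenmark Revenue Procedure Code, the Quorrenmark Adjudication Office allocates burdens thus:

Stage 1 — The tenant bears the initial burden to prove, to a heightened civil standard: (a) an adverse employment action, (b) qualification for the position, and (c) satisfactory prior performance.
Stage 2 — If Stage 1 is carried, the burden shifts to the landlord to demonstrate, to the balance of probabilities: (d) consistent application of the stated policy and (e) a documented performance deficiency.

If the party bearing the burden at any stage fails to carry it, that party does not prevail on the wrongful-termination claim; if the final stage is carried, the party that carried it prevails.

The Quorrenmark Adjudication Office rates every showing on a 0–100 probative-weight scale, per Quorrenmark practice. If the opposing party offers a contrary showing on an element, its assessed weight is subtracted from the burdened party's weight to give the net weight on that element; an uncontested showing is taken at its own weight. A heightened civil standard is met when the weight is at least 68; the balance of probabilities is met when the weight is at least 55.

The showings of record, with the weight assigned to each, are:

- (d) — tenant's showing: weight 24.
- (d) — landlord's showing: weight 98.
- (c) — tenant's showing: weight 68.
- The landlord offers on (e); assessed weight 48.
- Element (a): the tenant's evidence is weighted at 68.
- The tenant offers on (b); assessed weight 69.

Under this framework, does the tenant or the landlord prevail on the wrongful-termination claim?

Stage 1 — burden on tenant; standard: a heightened civil standard (weight is at least 68).
    (a): 68 ≥ 68 [met]
    (b): 69 ≥ 68 [met]
    (c): 68 ≥ 68 [met]
  All elements met. The burden passes to the landlord.
Stage 2 — burden on landlord; standard: the balance of probabilities (weight is at least 55).
    (d): 98 − 24 = 74 ≥ 55 [met]
    (e): 48 < 55 [not met]
  Stage 2 not carried; the landlord fails its burden.
The tenant prevails.

tenant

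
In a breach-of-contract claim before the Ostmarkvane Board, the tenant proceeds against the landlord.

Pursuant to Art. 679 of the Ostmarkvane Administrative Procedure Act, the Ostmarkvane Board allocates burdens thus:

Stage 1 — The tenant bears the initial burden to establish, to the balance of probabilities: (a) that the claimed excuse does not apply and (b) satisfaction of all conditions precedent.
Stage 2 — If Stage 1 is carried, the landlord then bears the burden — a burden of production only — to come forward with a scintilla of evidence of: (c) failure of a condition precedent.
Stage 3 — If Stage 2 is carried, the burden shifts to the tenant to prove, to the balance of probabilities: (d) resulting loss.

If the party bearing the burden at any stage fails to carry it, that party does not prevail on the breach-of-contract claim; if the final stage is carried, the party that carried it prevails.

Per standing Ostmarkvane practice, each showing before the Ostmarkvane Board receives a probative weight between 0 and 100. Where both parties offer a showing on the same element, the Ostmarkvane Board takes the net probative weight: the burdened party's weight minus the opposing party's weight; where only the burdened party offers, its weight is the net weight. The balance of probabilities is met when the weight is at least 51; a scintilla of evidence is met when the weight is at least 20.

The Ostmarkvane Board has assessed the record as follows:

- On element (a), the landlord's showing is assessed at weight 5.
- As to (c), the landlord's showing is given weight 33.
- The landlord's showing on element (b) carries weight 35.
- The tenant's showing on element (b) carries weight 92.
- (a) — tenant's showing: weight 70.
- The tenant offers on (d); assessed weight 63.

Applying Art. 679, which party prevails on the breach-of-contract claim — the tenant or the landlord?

tenant

At Stage 1 the tenant must meet the balance of probabilities (weight is at least 51): on (a) the weight is 70 less the opposing 5 gives net 65, ≥ 51, so (a) meets the standard; on (b) the weight is 92 less the opposing 35 gives net 57, ≥ 51, so (b) meets the standard.
  Stage 1 is satisfied; the onus moves to the landlord.
At Stage 2 the landlord must meet a scintilla of evidence (weight is at least 20): on (c) the weight is 33, which does reach 20, so (c) meets the standard.
  Stage 2 carried; the burden shifts to the tenant.
At Stage 3 the tenant must meet the balance of probabilities (weight is at least 51): on (d) the weight is 63, which does reach 51, so (d) meets the standard.
  Stage 3 carried; the final stage is satisfied.
All stages carried — the tenant prevails.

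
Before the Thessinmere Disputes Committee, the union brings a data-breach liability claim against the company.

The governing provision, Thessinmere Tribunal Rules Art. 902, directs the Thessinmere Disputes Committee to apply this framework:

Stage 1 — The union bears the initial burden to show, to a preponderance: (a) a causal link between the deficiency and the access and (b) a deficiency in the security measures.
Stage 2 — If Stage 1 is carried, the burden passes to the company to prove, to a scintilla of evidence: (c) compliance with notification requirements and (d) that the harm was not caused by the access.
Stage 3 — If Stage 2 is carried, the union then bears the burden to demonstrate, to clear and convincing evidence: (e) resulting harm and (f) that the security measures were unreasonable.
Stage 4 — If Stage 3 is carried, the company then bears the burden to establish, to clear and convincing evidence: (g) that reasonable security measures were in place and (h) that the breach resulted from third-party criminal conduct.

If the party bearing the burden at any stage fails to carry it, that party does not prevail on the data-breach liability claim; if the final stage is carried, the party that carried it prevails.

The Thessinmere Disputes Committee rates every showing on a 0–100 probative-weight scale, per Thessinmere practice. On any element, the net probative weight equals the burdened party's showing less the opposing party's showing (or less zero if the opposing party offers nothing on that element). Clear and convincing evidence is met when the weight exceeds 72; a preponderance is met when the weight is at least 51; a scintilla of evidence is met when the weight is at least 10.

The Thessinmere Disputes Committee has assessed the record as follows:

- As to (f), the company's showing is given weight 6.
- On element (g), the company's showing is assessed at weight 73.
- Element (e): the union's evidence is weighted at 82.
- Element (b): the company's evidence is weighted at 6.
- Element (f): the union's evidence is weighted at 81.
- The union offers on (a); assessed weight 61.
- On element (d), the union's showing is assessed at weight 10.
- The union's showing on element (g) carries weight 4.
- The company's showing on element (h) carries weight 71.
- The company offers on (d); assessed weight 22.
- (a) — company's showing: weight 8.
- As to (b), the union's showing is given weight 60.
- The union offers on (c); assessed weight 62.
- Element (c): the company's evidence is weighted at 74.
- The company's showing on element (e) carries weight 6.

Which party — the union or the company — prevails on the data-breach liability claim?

Stage 1 — burden on union; standard: a preponderance (weight is at least 51).
    (a): 61 − 8 = 53 ≥ 51 [met]
    (b): 60 − 6 = 54 ≥ 51 [met]
  The union carries Stage 1; the company now bears the burden.
Stage 2 — burden on company; standard: a scintilla of evidence (weight is at least 10).
    (c): 74 − 62 = 12 ≥ 10 [met]
    (d): 22 − 10 = 12 ≥ 10 [met]
  Stage 2 carried; the burden shifts to the union.
Stage 3 — burden on union; standard: clear and convincing evidence (weight exceeds 72).
    (e): 82 − 6 = 76 > 72 [met]
    (f): 81 − 6 = 75 > 72 [met]
  All elements met. The burden passes to the company.
Stage 4 — burden on company; standard: clear and convincing evidence (weight exceeds 72).
    (g): 73 − 4 = 69 ≤ 72 [not met]
    (h): 71 ≤ 72 [not met]
  Stage 4 not carried; the company fails its burden.
So the union prevails.

union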